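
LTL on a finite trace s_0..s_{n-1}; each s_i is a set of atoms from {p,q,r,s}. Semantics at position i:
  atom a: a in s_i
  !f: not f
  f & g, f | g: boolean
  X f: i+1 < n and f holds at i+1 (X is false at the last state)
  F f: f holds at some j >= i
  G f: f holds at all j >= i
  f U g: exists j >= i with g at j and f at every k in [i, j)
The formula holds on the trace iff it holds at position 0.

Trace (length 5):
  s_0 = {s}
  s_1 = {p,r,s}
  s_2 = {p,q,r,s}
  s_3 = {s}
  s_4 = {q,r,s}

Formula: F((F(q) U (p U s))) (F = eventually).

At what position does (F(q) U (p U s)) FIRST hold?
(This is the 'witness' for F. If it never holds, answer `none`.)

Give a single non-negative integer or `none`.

s_0={s}: (F(q) U (p U s))=True F(q)=True q=False (p U s)=True p=False s=True
s_1={p,r,s}: (F(q) U (p U s))=True F(q)=True q=False (p U s)=True p=True s=True
s_2={p,q,r,s}: (F(q) U (p U s))=True F(q)=True q=True (p U s)=True p=True s=True
s_3={s}: (F(q) U (p U s))=True F(q)=True q=False (p U s)=True p=False s=True
s_4={q,r,s}: (F(q) U (p U s))=True F(q)=True q=True (p U s)=True p=False s=True
F((F(q) U (p U s))) holds; first witness at position 0.

Answer: 0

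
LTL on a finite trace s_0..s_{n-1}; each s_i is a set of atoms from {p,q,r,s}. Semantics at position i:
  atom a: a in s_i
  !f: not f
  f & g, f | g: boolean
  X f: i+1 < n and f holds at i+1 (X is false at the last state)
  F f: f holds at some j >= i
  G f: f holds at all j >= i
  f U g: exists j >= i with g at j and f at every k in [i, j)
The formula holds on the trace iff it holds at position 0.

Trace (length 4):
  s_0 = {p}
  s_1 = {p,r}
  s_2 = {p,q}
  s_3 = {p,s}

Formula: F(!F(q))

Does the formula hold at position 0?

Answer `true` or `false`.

s_0={p}: F(!F(q))=True !F(q)=False F(q)=True q=False
s_1={p,r}: F(!F(q))=True !F(q)=False F(q)=True q=False
s_2={p,q}: F(!F(q))=True !F(q)=False F(q)=True q=True
s_3={p,s}: F(!F(q))=True !F(q)=True F(q)=False q=False

Answer: true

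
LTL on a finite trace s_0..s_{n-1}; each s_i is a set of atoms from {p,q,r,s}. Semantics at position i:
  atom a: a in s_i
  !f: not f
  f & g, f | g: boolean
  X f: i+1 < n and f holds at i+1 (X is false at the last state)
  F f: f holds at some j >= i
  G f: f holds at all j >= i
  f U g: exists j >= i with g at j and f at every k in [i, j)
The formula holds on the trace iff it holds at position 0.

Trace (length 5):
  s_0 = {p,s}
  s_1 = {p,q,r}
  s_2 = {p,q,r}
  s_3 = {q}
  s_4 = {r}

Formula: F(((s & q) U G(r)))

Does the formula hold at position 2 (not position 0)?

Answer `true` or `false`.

Answer: true

Derivation:
s_0={p,s}: F(((s & q) U G(r)))=True ((s & q) U G(r))=False (s & q)=False s=True q=False G(r)=False r=False
s_1={p,q,r}: F(((s & q) U G(r)))=True ((s & q) U G(r))=False (s & q)=False s=False q=True G(r)=False r=True
s_2={p,q,r}: F(((s & q) U G(r)))=True ((s & q) U G(r))=False (s & q)=False s=False q=True G(r)=False r=True
s_3={q}: F(((s & q) U G(r)))=True ((s & q) U G(r))=False (s & q)=False s=False q=True G(r)=False r=False
s_4={r}: F(((s & q) U G(r)))=True ((s & q) U G(r))=True (s & q)=False s=False q=False G(r)=True r=True
Evaluating at position 2: result = True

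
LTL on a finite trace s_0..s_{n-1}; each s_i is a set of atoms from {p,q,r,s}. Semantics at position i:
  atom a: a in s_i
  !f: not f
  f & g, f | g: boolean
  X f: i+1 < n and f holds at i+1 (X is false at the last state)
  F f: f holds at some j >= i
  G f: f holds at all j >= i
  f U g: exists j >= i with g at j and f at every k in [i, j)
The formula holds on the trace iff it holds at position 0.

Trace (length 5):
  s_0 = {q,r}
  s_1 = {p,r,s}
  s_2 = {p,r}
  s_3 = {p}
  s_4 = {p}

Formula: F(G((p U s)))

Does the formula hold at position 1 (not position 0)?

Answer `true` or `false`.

s_0={q,r}: F(G((p U s)))=False G((p U s))=False (p U s)=False p=False s=False
s_1={p,r,s}: F(G((p U s)))=False G((p U s))=False (p U s)=True p=True s=True
s_2={p,r}: F(G((p U s)))=False G((p U s))=False (p U s)=False p=True s=False
s_3={p}: F(G((p U s)))=False G((p U s))=False (p U s)=False p=True s=False
s_4={p}: F(G((p U s)))=False G((p U s))=False (p U s)=False p=True s=False
Evaluating at position 1: result = False

Answer: false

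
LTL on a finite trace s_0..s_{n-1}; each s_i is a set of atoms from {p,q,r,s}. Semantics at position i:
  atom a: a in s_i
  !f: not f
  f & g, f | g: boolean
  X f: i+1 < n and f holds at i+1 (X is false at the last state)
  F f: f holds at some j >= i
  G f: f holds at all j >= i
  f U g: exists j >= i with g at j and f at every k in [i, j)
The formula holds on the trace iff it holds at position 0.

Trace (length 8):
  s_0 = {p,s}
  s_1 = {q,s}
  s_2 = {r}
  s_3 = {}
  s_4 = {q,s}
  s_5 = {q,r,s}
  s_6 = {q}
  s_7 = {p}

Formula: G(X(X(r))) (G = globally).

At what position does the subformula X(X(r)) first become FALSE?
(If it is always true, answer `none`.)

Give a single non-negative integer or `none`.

Answer: 1

Derivation:
s_0={p,s}: X(X(r))=True X(r)=False r=False
s_1={q,s}: X(X(r))=False X(r)=True r=False
s_2={r}: X(X(r))=False X(r)=False r=True
s_3={}: X(X(r))=True X(r)=False r=False
s_4={q,s}: X(X(r))=False X(r)=True r=False
s_5={q,r,s}: X(X(r))=False X(r)=False r=True
s_6={q}: X(X(r))=False X(r)=False r=False
s_7={p}: X(X(r))=False X(r)=False r=False
G(X(X(r))) holds globally = False
First violation at position 1.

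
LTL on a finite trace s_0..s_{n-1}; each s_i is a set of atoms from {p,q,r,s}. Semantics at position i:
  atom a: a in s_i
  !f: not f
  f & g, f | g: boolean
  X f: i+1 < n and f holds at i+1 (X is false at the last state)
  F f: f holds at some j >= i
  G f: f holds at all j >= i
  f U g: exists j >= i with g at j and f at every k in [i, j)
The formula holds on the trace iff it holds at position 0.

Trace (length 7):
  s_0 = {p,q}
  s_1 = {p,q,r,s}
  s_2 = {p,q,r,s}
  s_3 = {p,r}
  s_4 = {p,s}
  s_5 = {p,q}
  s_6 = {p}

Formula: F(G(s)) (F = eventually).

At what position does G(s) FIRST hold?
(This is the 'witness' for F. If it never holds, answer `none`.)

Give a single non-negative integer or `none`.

s_0={p,q}: G(s)=False s=False
s_1={p,q,r,s}: G(s)=False s=True
s_2={p,q,r,s}: G(s)=False s=True
s_3={p,r}: G(s)=False s=False
s_4={p,s}: G(s)=False s=True
s_5={p,q}: G(s)=False s=False
s_6={p}: G(s)=False s=False
F(G(s)) does not hold (no witness exists).

Answer: none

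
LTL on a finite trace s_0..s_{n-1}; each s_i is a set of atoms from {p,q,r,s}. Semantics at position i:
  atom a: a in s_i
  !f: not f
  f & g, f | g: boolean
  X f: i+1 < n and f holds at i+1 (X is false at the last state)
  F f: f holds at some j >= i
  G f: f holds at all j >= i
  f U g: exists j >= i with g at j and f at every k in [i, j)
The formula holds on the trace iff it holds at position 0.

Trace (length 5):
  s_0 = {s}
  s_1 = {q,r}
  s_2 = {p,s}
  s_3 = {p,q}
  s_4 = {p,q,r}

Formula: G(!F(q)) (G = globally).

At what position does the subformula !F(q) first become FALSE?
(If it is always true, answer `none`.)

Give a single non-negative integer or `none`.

s_0={s}: !F(q)=False F(q)=True q=False
s_1={q,r}: !F(q)=False F(q)=True q=True
s_2={p,s}: !F(q)=False F(q)=True q=False
s_3={p,q}: !F(q)=False F(q)=True q=True
s_4={p,q,r}: !F(q)=False F(q)=True q=True
G(!F(q)) holds globally = False
First violation at position 0.

Answer: 0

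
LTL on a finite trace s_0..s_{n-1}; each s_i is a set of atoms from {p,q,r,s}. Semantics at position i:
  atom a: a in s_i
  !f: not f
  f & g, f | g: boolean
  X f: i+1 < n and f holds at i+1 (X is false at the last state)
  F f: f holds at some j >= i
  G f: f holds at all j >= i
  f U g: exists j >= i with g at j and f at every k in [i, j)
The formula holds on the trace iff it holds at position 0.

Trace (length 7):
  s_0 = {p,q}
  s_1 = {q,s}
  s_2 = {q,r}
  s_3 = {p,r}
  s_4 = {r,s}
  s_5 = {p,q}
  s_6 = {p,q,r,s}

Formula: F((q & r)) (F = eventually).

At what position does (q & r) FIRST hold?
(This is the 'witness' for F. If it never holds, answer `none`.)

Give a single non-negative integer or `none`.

s_0={p,q}: (q & r)=False q=True r=False
s_1={q,s}: (q & r)=False q=True r=False
s_2={q,r}: (q & r)=True q=True r=True
s_3={p,r}: (q & r)=False q=False r=True
s_4={r,s}: (q & r)=False q=False r=True
s_5={p,q}: (q & r)=False q=True r=False
s_6={p,q,r,s}: (q & r)=True q=True r=True
F((q & r)) holds; first witness at position 2.

Answer: 2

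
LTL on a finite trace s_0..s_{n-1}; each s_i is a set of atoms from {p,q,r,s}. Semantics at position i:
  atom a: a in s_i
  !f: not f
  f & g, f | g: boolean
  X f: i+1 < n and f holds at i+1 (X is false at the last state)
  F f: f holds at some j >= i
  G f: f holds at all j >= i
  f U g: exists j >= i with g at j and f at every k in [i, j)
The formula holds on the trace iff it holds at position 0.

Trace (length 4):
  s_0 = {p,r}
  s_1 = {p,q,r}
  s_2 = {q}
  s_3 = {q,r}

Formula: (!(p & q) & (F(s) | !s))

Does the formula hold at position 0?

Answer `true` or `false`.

Answer: true

Derivation:
s_0={p,r}: (!(p & q) & (F(s) | !s))=True !(p & q)=True (p & q)=False p=True q=False (F(s) | !s)=True F(s)=False s=False !s=True
s_1={p,q,r}: (!(p & q) & (F(s) | !s))=False !(p & q)=False (p & q)=True p=True q=True (F(s) | !s)=True F(s)=False s=False !s=True
s_2={q}: (!(p & q) & (F(s) | !s))=True !(p & q)=True (p & q)=False p=False q=True (F(s) | !s)=True F(s)=False s=False !s=True
s_3={q,r}: (!(p & q) & (F(s) | !s))=True !(p & q)=True (p & q)=False p=False q=True (F(s) | !s)=True F(s)=False s=False !s=True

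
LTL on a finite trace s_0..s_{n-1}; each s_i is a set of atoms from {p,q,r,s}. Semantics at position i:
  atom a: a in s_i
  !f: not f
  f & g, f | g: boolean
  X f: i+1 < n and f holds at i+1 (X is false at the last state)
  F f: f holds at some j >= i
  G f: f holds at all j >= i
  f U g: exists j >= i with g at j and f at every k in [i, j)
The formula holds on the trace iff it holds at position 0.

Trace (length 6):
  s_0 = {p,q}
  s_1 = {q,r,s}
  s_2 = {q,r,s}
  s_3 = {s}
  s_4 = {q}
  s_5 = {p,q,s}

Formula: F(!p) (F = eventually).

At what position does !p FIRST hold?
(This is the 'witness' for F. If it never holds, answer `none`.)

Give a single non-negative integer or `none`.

Answer: 1

Derivation:
s_0={p,q}: !p=False p=True
s_1={q,r,s}: !p=True p=False
s_2={q,r,s}: !p=True p=False
s_3={s}: !p=True p=False
s_4={q}: !p=True p=False
s_5={p,q,s}: !p=False p=True
F(!p) holds; first witness at position 1.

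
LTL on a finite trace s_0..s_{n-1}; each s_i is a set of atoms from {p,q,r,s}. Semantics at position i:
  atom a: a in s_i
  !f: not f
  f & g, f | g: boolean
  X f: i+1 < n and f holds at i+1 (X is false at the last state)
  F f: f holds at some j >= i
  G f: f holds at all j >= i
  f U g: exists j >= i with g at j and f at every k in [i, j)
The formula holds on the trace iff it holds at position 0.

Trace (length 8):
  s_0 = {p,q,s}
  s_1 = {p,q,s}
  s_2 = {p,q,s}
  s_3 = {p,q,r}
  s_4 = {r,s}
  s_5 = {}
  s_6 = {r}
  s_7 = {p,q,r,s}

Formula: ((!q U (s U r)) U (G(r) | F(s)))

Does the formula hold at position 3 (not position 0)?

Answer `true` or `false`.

Answer: true

Derivation:
s_0={p,q,s}: ((!q U (s U r)) U (G(r) | F(s)))=True (!q U (s U r))=True !q=False q=True (s U r)=True s=True r=False (G(r) | F(s))=True G(r)=False F(s)=True
s_1={p,q,s}: ((!q U (s U r)) U (G(r) | F(s)))=True (!q U (s U r))=True !q=False q=True (s U r)=True s=True r=False (G(r) | F(s))=True G(r)=False F(s)=True
s_2={p,q,s}: ((!q U (s U r)) U (G(r) | F(s)))=True (!q U (s U r))=True !q=False q=True (s U r)=True s=True r=False (G(r) | F(s))=True G(r)=False F(s)=True
s_3={p,q,r}: ((!q U (s U r)) U (G(r) | F(s)))=True (!q U (s U r))=True !q=False q=True (s U r)=True s=False r=True (G(r) | F(s))=True G(r)=False F(s)=True
s_4={r,s}: ((!q U (s U r)) U (G(r) | F(s)))=True (!q U (s U r))=True !q=True q=False (s U r)=True s=True r=True (G(r) | F(s))=True G(r)=False F(s)=True
s_5={}: ((!q U (s U r)) U (G(r) | F(s)))=True (!q U (s U r))=True !q=True q=False (s U r)=False s=False r=False (G(r) | F(s))=True G(r)=False F(s)=True
s_6={r}: ((!q U (s U r)) U (G(r) | F(s)))=True (!q U (s U r))=True !q=True q=False (s U r)=True s=False r=True (G(r) | F(s))=True G(r)=True F(s)=True
s_7={p,q,r,s}: ((!q U (s U r)) U (G(r) | F(s)))=True (!q U (s U r))=True !q=False q=True (s U r)=True s=True r=True (G(r) | F(s))=True G(r)=True F(s)=True
Evaluating at position 3: result = True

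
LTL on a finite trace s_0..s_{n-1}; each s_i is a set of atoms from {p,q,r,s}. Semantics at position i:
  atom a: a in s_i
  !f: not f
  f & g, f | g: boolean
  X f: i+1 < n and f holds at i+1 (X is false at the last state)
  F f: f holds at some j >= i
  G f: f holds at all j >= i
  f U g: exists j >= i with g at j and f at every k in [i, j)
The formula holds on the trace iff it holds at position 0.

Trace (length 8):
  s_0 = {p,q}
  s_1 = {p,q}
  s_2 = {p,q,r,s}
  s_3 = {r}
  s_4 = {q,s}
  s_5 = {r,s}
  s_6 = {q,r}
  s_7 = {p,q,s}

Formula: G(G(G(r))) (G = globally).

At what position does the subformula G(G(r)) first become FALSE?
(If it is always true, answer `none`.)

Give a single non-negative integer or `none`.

Answer: 0

Derivation:
s_0={p,q}: G(G(r))=False G(r)=False r=False
s_1={p,q}: G(G(r))=False G(r)=False r=False
s_2={p,q,r,s}: G(G(r))=False G(r)=False r=True
s_3={r}: G(G(r))=False G(r)=False r=True
s_4={q,s}: G(G(r))=False G(r)=False r=False
s_5={r,s}: G(G(r))=False G(r)=False r=True
s_6={q,r}: G(G(r))=False G(r)=False r=True
s_7={p,q,s}: G(G(r))=False G(r)=False r=False
G(G(G(r))) holds globally = False
First violation at position 0.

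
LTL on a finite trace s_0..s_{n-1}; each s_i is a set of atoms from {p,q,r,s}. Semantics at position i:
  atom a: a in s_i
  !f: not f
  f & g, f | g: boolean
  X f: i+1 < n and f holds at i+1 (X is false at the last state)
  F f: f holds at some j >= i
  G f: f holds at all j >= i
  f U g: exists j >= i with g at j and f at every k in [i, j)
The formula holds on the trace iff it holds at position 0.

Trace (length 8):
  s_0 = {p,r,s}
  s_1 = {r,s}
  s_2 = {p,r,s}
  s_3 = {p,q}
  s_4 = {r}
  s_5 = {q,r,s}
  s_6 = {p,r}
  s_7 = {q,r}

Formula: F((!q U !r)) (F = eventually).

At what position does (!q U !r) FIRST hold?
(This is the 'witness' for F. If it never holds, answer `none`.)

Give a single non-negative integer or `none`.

Answer: 0

Derivation:
s_0={p,r,s}: (!q U !r)=True !q=True q=False !r=False r=True
s_1={r,s}: (!q U !r)=True !q=True q=False !r=False r=True
s_2={p,r,s}: (!q U !r)=True !q=True q=False !r=False r=True
s_3={p,q}: (!q U !r)=True !q=False q=True !r=True r=False
s_4={r}: (!q U !r)=False !q=True q=False !r=False r=True
s_5={q,r,s}: (!q U !r)=False !q=False q=True !r=False r=True
s_6={p,r}: (!q U !r)=False !q=True q=False !r=False r=True
s_7={q,r}: (!q U !r)=False !q=False q=True !r=False r=True
F((!q U !r)) holds; first witness at position 0.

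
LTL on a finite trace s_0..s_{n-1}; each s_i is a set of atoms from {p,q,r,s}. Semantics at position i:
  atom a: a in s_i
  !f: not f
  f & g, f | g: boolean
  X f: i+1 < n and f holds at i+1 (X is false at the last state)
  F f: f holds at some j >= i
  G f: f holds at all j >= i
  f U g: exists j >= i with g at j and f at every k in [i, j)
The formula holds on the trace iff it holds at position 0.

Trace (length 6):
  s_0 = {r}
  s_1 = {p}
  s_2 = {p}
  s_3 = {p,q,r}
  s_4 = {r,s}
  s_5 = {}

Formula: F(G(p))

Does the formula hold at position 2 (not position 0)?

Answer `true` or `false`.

Answer: false

Derivation:
s_0={r}: F(G(p))=False G(p)=False p=False
s_1={p}: F(G(p))=False G(p)=False p=True
s_2={p}: F(G(p))=False G(p)=False p=True
s_3={p,q,r}: F(G(p))=False G(p)=False p=True
s_4={r,s}: F(G(p))=False G(p)=False p=False
s_5={}: F(G(p))=False G(p)=False p=False
Evaluating at position 2: result = False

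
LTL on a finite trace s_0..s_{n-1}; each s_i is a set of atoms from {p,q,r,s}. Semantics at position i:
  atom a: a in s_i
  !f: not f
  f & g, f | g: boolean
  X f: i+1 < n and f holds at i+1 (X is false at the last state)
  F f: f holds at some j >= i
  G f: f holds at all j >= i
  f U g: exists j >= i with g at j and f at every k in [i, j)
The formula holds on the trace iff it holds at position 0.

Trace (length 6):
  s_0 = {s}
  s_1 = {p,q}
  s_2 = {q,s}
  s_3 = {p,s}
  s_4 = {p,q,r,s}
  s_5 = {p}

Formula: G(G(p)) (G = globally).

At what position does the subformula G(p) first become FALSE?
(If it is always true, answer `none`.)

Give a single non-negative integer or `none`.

Answer: 0

Derivation:
s_0={s}: G(p)=False p=False
s_1={p,q}: G(p)=False p=True
s_2={q,s}: G(p)=False p=False
s_3={p,s}: G(p)=True p=True
s_4={p,q,r,s}: G(p)=True p=True
s_5={p}: G(p)=True p=True
G(G(p)) holds globally = False
First violation at position 0.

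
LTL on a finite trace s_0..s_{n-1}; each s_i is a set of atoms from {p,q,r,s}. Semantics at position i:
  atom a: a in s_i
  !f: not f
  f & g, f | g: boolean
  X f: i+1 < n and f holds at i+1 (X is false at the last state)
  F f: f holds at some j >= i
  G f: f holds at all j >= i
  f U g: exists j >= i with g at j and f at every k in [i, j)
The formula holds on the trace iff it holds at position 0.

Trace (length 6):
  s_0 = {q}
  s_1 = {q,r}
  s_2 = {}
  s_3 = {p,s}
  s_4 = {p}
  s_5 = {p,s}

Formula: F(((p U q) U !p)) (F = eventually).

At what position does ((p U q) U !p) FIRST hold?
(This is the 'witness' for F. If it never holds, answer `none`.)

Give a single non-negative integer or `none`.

Answer: 0

Derivation:
s_0={q}: ((p U q) U !p)=True (p U q)=True p=False q=True !p=True
s_1={q,r}: ((p U q) U !p)=True (p U q)=True p=False q=True !p=True
s_2={}: ((p U q) U !p)=True (p U q)=False p=False q=False !p=True
s_3={p,s}: ((p U q) U !p)=False (p U q)=False p=True q=False !p=False
s_4={p}: ((p U q) U !p)=False (p U q)=False p=True q=False !p=False
s_5={p,s}: ((p U q) U !p)=False (p U q)=False p=True q=False !p=False
F(((p U q) U !p)) holds; first witness at position 0.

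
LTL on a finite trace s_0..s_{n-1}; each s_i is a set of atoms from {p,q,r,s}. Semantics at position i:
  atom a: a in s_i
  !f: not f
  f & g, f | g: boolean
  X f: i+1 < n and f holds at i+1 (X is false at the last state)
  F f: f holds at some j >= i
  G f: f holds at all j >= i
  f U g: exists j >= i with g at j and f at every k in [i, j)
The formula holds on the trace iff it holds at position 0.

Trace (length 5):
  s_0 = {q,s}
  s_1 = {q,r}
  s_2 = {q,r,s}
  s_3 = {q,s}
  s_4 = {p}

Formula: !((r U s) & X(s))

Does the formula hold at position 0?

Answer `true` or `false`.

s_0={q,s}: !((r U s) & X(s))=True ((r U s) & X(s))=False (r U s)=True r=False s=True X(s)=False
s_1={q,r}: !((r U s) & X(s))=False ((r U s) & X(s))=True (r U s)=True r=True s=False X(s)=True
s_2={q,r,s}: !((r U s) & X(s))=False ((r U s) & X(s))=True (r U s)=True r=True s=True X(s)=True
s_3={q,s}: !((r U s) & X(s))=True ((r U s) & X(s))=False (r U s)=True r=False s=True X(s)=False
s_4={p}: !((r U s) & X(s))=True ((r U s) & X(s))=False (r U s)=False r=False s=False X(s)=False

Answer: true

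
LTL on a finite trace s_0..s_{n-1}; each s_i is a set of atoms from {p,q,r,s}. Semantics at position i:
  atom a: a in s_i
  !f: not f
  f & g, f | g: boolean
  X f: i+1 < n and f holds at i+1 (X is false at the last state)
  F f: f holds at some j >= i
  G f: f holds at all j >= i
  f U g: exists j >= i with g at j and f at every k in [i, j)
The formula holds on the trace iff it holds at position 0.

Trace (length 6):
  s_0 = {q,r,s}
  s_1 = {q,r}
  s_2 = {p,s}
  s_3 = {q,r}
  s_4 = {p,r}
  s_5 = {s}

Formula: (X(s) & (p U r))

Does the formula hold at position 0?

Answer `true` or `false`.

s_0={q,r,s}: (X(s) & (p U r))=False X(s)=False s=True (p U r)=True p=False r=True
s_1={q,r}: (X(s) & (p U r))=True X(s)=True s=False (p U r)=True p=False r=True
s_2={p,s}: (X(s) & (p U r))=False X(s)=False s=True (p U r)=True p=True r=False
s_3={q,r}: (X(s) & (p U r))=False X(s)=False s=False (p U r)=True p=False r=True
s_4={p,r}: (X(s) & (p U r))=True X(s)=True s=False (p U r)=True p=True r=True
s_5={s}: (X(s) & (p U r))=False X(s)=False s=True (p U r)=False p=False r=False

Answer: false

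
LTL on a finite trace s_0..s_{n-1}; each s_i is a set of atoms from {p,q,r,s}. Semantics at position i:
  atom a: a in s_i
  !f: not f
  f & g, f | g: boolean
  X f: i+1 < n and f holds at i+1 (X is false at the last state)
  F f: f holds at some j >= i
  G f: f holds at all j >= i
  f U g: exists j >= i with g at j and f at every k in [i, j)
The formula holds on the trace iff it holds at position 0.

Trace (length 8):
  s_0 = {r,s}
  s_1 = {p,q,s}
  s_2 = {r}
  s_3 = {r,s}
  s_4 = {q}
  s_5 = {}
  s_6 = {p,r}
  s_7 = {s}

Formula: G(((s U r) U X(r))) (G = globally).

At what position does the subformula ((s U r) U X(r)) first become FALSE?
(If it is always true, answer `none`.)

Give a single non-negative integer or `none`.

Answer: 3

Derivation:
s_0={r,s}: ((s U r) U X(r))=True (s U r)=True s=True r=True X(r)=False
s_1={p,q,s}: ((s U r) U X(r))=True (s U r)=True s=True r=False X(r)=True
s_2={r}: ((s U r) U X(r))=True (s U r)=True s=False r=True X(r)=True
s_3={r,s}: ((s U r) U X(r))=False (s U r)=True s=True r=True X(r)=False
s_4={q}: ((s U r) U X(r))=False (s U r)=False s=False r=False X(r)=False
s_5={}: ((s U r) U X(r))=True (s U r)=False s=False r=False X(r)=True
s_6={p,r}: ((s U r) U X(r))=False (s U r)=True s=False r=True X(r)=False
s_7={s}: ((s U r) U X(r))=False (s U r)=False s=True r=False X(r)=False
G(((s U r) U X(r))) holds globally = False
First violation at position 3.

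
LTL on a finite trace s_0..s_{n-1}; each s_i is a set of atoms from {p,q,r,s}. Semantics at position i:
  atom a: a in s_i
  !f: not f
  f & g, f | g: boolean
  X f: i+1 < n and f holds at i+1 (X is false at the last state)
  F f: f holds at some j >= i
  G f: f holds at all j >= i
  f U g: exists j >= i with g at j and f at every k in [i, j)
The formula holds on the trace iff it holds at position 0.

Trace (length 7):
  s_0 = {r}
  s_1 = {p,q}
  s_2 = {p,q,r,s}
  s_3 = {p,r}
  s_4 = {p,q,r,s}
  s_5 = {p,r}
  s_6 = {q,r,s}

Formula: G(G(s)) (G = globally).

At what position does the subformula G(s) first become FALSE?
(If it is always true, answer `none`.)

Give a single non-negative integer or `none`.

Answer: 0

Derivation:
s_0={r}: G(s)=False s=False
s_1={p,q}: G(s)=False s=False
s_2={p,q,r,s}: G(s)=False s=True
s_3={p,r}: G(s)=False s=False
s_4={p,q,r,s}: G(s)=False s=True
s_5={p,r}: G(s)=False s=False
s_6={q,r,s}: G(s)=True s=True
G(G(s)) holds globally = False
First violation at position 0.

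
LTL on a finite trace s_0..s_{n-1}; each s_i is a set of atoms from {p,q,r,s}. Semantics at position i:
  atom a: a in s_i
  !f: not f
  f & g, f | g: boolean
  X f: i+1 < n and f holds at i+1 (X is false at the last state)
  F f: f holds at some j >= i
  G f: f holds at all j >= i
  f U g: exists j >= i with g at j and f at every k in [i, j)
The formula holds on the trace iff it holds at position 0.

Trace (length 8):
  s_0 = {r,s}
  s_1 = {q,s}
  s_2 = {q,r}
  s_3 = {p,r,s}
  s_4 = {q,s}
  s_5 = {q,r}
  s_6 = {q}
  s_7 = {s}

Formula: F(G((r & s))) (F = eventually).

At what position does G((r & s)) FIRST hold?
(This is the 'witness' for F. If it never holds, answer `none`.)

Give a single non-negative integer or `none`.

s_0={r,s}: G((r & s))=False (r & s)=True r=True s=True
s_1={q,s}: G((r & s))=False (r & s)=False r=False s=True
s_2={q,r}: G((r & s))=False (r & s)=False r=True s=False
s_3={p,r,s}: G((r & s))=False (r & s)=True r=True s=True
s_4={q,s}: G((r & s))=False (r & s)=False r=False s=True
s_5={q,r}: G((r & s))=False (r & s)=False r=True s=False
s_6={q}: G((r & s))=False (r & s)=False r=False s=False
s_7={s}: G((r & s))=False (r & s)=False r=False s=True
F(G((r & s))) does not hold (no witness exists).

Answer: none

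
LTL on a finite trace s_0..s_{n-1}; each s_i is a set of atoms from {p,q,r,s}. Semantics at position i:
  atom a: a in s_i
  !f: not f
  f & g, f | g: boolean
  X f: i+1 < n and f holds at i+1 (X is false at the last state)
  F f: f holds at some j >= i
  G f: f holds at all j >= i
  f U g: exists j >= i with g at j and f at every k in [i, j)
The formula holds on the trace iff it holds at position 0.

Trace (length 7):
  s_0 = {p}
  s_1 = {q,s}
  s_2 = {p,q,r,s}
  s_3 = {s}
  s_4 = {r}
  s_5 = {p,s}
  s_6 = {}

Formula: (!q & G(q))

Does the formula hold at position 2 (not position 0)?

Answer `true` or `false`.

Answer: false

Derivation:
s_0={p}: (!q & G(q))=False !q=True q=False G(q)=False
s_1={q,s}: (!q & G(q))=False !q=False q=True G(q)=False
s_2={p,q,r,s}: (!q & G(q))=False !q=False q=True G(q)=False
s_3={s}: (!q & G(q))=False !q=True q=False G(q)=False
s_4={r}: (!q & G(q))=False !q=True q=False G(q)=False
s_5={p,s}: (!q & G(q))=False !q=True q=False G(q)=False
s_6={}: (!q & G(q))=False !q=True q=False G(q)=False
Evaluating at position 2: result = False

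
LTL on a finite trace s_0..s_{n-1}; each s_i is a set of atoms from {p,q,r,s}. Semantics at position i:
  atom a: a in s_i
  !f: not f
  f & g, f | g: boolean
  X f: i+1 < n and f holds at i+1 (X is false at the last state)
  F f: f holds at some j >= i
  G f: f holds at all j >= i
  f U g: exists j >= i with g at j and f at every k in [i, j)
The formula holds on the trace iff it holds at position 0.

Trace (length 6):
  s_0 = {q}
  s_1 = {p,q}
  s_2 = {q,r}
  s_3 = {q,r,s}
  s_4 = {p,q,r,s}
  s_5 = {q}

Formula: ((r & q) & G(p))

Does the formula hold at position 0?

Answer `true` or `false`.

Answer: false

Derivation:
s_0={q}: ((r & q) & G(p))=False (r & q)=False r=False q=True G(p)=False p=False
s_1={p,q}: ((r & q) & G(p))=False (r & q)=False r=False q=True G(p)=False p=True
s_2={q,r}: ((r & q) & G(p))=False (r & q)=True r=True q=True G(p)=False p=False
s_3={q,r,s}: ((r & q) & G(p))=False (r & q)=True r=True q=True G(p)=False p=False
s_4={p,q,r,s}: ((r & q) & G(p))=False (r & q)=True r=True q=True G(p)=False p=True
s_5={q}: ((r & q) & G(p))=False (r & q)=False r=False q=True G(p)=False p=False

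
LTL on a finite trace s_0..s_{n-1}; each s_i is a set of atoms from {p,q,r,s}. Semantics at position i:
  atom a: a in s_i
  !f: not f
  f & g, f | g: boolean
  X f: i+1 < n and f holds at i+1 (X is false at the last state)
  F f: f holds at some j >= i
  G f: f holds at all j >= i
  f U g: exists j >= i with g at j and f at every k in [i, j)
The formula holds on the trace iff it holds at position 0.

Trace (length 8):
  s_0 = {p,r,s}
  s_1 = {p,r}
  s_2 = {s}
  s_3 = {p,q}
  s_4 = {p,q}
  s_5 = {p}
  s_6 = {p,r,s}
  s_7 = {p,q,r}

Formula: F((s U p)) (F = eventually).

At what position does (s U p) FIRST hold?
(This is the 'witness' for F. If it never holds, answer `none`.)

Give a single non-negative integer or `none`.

Answer: 0

Derivation:
s_0={p,r,s}: (s U p)=True s=True p=True
s_1={p,r}: (s U p)=True s=False p=True
s_2={s}: (s U p)=True s=True p=False
s_3={p,q}: (s U p)=True s=False p=True
s_4={p,q}: (s U p)=True s=False p=True
s_5={p}: (s U p)=True s=False p=True
s_6={p,r,s}: (s U p)=True s=True p=True
s_7={p,q,r}: (s U p)=True s=False p=True
F((s U p)) holds; first witness at position 0.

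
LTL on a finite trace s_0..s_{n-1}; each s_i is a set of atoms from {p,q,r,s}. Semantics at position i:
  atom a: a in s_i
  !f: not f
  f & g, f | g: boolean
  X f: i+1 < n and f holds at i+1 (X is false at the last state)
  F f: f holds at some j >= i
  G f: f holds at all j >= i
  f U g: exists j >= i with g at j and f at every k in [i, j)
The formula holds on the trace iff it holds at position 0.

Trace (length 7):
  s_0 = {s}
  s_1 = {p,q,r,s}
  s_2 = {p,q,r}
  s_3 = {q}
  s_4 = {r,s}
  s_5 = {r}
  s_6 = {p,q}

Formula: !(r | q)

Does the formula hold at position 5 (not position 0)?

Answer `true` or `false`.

s_0={s}: !(r | q)=True (r | q)=False r=False q=False
s_1={p,q,r,s}: !(r | q)=False (r | q)=True r=True q=True
s_2={p,q,r}: !(r | q)=False (r | q)=True r=True q=True
s_3={q}: !(r | q)=False (r | q)=True r=False q=True
s_4={r,s}: !(r | q)=False (r | q)=True r=True q=False
s_5={r}: !(r | q)=False (r | q)=True r=True q=False
s_6={p,q}: !(r | q)=False (r | q)=True r=False q=True
Evaluating at position 5: result = False

Answer: false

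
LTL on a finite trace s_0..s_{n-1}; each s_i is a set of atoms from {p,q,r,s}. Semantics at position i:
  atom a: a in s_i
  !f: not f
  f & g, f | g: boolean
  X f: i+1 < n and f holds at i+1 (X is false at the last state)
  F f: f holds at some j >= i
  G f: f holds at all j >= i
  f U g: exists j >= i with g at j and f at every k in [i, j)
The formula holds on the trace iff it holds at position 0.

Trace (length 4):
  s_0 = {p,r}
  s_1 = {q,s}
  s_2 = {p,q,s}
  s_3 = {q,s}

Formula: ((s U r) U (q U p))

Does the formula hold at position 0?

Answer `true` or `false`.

s_0={p,r}: ((s U r) U (q U p))=True (s U r)=True s=False r=True (q U p)=True q=False p=True
s_1={q,s}: ((s U r) U (q U p))=True (s U r)=False s=True r=False (q U p)=True q=True p=False
s_2={p,q,s}: ((s U r) U (q U p))=True (s U r)=False s=True r=False (q U p)=True q=True p=True
s_3={q,s}: ((s U r) U (q U p))=False (s U r)=False s=True r=False (q U p)=False q=True p=False

Answer: true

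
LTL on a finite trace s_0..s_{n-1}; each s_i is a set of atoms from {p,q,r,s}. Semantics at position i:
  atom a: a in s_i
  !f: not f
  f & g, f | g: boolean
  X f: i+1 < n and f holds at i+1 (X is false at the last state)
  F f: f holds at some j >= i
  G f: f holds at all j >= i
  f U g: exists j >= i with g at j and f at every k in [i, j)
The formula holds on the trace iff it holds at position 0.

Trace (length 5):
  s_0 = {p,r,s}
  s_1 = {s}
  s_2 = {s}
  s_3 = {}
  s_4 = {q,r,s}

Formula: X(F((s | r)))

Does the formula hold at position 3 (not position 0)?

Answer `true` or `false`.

Answer: true

Derivation:
s_0={p,r,s}: X(F((s | r)))=True F((s | r))=True (s | r)=True s=True r=True
s_1={s}: X(F((s | r)))=True F((s | r))=True (s | r)=True s=True r=False
s_2={s}: X(F((s | r)))=True F((s | r))=True (s | r)=True s=True r=False
s_3={}: X(F((s | r)))=True F((s | r))=True (s | r)=False s=False r=False
s_4={q,r,s}: X(F((s | r)))=False F((s | r))=True (s | r)=True s=True r=True
Evaluating at position 3: result = True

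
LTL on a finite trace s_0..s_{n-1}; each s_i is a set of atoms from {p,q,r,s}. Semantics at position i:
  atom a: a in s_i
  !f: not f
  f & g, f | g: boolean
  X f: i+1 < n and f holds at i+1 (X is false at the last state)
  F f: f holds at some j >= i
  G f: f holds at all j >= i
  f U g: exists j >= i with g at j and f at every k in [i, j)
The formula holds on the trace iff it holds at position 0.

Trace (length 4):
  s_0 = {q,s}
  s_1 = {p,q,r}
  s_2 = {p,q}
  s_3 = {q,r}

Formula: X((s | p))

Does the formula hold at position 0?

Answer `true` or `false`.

s_0={q,s}: X((s | p))=True (s | p)=True s=True p=False
s_1={p,q,r}: X((s | p))=True (s | p)=True s=False p=True
s_2={p,q}: X((s | p))=False (s | p)=True s=False p=True
s_3={q,r}: X((s | p))=False (s | p)=False s=False p=False

Answer: true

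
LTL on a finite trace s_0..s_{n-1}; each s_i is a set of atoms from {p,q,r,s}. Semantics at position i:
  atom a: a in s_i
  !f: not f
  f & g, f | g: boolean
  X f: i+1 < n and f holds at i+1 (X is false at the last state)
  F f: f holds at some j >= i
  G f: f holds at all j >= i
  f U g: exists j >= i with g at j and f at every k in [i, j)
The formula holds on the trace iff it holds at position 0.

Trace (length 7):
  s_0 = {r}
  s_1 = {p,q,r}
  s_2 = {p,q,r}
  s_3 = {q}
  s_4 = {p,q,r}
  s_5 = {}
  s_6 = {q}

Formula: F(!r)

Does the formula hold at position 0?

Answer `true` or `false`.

Answer: true

Derivation:
s_0={r}: F(!r)=True !r=False r=True
s_1={p,q,r}: F(!r)=True !r=False r=True
s_2={p,q,r}: F(!r)=True !r=False r=True
s_3={q}: F(!r)=True !r=True r=False
s_4={p,q,r}: F(!r)=True !r=False r=True
s_5={}: F(!r)=True !r=True r=False
s_6={q}: F(!r)=True !r=True r=False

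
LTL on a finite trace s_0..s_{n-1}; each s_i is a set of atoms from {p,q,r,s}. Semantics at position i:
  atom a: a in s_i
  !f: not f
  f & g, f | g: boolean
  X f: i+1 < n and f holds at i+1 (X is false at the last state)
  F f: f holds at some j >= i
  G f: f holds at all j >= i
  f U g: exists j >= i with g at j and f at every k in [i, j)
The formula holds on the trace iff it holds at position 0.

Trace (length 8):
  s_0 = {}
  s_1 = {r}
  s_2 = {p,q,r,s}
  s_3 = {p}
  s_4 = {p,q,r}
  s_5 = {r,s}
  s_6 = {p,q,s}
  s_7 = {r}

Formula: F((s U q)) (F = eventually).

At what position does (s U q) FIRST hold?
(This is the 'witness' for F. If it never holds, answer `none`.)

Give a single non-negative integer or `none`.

s_0={}: (s U q)=False s=False q=False
s_1={r}: (s U q)=False s=False q=False
s_2={p,q,r,s}: (s U q)=True s=True q=True
s_3={p}: (s U q)=False s=False q=False
s_4={p,q,r}: (s U q)=True s=False q=True
s_5={r,s}: (s U q)=True s=True q=False
s_6={p,q,s}: (s U q)=True s=True q=True
s_7={r}: (s U q)=False s=False q=False
F((s U q)) holds; first witness at position 2.

Answer: 2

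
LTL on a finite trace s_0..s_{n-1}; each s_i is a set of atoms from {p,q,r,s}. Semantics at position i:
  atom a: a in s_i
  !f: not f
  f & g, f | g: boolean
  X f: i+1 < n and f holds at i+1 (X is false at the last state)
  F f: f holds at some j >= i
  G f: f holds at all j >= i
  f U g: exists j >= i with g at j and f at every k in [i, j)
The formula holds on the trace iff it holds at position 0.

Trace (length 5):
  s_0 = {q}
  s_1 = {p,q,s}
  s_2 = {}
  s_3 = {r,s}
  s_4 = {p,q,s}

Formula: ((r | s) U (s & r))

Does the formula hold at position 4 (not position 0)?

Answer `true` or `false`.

Answer: false

Derivation:
s_0={q}: ((r | s) U (s & r))=False (r | s)=False r=False s=False (s & r)=False
s_1={p,q,s}: ((r | s) U (s & r))=False (r | s)=True r=False s=True (s & r)=False
s_2={}: ((r | s) U (s & r))=False (r | s)=False r=False s=False (s & r)=False
s_3={r,s}: ((r | s) U (s & r))=True (r | s)=True r=True s=True (s & r)=True
s_4={p,q,s}: ((r | s) U (s & r))=False (r | s)=True r=False s=True (s & r)=False
Evaluating at position 4: result = False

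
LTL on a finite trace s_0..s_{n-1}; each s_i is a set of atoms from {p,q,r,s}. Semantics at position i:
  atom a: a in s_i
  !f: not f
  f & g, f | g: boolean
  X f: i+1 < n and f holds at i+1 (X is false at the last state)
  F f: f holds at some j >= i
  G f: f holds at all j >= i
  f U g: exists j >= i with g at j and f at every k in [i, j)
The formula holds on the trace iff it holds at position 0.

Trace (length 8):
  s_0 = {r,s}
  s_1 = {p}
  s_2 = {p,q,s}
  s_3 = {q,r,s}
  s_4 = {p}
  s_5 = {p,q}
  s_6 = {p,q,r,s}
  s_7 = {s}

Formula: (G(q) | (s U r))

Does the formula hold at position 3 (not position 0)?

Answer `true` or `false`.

s_0={r,s}: (G(q) | (s U r))=True G(q)=False q=False (s U r)=True s=True r=True
s_1={p}: (G(q) | (s U r))=False G(q)=False q=False (s U r)=False s=False r=False
s_2={p,q,s}: (G(q) | (s U r))=True G(q)=False q=True (s U r)=True s=True r=False
s_3={q,r,s}: (G(q) | (s U r))=True G(q)=False q=True (s U r)=True s=True r=True
s_4={p}: (G(q) | (s U r))=False G(q)=False q=False (s U r)=False s=False r=False
s_5={p,q}: (G(q) | (s U r))=False G(q)=False q=True (s U r)=False s=False r=False
s_6={p,q,r,s}: (G(q) | (s U r))=True G(q)=False q=True (s U r)=True s=True r=True
s_7={s}: (G(q) | (s U r))=False G(q)=False q=False (s U r)=False s=True r=False
Evaluating at position 3: result = True

Answer: true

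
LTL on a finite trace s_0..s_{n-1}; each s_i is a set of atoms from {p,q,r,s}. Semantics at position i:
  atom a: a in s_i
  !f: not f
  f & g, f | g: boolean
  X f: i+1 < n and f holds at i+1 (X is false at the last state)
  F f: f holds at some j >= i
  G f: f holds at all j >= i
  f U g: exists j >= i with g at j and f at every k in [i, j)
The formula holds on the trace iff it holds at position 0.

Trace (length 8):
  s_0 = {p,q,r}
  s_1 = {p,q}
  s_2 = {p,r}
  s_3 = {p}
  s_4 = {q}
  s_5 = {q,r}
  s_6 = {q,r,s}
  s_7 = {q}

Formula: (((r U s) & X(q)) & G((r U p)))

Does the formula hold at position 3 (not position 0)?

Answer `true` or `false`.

s_0={p,q,r}: (((r U s) & X(q)) & G((r U p)))=False ((r U s) & X(q))=False (r U s)=False r=True s=False X(q)=True q=True G((r U p))=False (r U p)=True p=True
s_1={p,q}: (((r U s) & X(q)) & G((r U p)))=False ((r U s) & X(q))=False (r U s)=False r=False s=False X(q)=False q=True G((r U p))=False (r U p)=True p=True
s_2={p,r}: (((r U s) & X(q)) & G((r U p)))=False ((r U s) & X(q))=False (r U s)=False r=True s=False X(q)=False q=False G((r U p))=False (r U p)=True p=True
s_3={p}: (((r U s) & X(q)) & G((r U p)))=False ((r U s) & X(q))=False (r U s)=False r=False s=False X(q)=True q=False G((r U p))=False (r U p)=True p=True
s_4={q}: (((r U s) & X(q)) & G((r U p)))=False ((r U s) & X(q))=False (r U s)=False r=False s=False X(q)=True q=True G((r U p))=False (r U p)=False p=False
s_5={q,r}: (((r U s) & X(q)) & G((r U p)))=False ((r U s) & X(q))=True (r U s)=True r=True s=False X(q)=True q=True G((r U p))=False (r U p)=False p=False
s_6={q,r,s}: (((r U s) & X(q)) & G((r U p)))=False ((r U s) & X(q))=True (r U s)=True r=True s=True X(q)=True q=True G((r U p))=False (r U p)=False p=False
s_7={q}: (((r U s) & X(q)) & G((r U p)))=False ((r U s) & X(q))=False (r U s)=False r=False s=False X(q)=False q=True G((r U p))=False (r U p)=False p=False
Evaluating at position 3: result = False

Answer: false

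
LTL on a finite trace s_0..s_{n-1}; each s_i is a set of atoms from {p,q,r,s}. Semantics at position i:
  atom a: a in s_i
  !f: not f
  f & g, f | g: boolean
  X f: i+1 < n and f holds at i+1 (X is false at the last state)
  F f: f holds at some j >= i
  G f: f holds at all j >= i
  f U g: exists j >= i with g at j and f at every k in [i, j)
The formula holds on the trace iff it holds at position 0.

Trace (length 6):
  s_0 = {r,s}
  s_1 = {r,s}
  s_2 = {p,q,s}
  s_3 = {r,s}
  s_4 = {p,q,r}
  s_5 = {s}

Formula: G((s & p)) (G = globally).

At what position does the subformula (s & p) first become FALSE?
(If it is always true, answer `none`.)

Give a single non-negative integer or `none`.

Answer: 0

Derivation:
s_0={r,s}: (s & p)=False s=True p=False
s_1={r,s}: (s & p)=False s=True p=False
s_2={p,q,s}: (s & p)=True s=True p=True
s_3={r,s}: (s & p)=False s=True p=False
s_4={p,q,r}: (s & p)=False s=False p=True
s_5={s}: (s & p)=False s=True p=False
G((s & p)) holds globally = False
First violation at position 0.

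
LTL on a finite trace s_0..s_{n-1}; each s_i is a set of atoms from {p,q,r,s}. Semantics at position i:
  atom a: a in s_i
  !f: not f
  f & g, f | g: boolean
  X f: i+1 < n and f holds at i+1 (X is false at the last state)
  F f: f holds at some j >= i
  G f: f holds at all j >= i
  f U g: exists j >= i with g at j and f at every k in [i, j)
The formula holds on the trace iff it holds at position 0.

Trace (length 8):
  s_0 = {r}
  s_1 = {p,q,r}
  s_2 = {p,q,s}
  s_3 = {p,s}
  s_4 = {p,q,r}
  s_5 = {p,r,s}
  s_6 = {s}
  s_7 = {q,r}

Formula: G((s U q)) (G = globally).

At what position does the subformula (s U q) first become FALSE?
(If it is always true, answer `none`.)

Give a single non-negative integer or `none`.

Answer: 0

Derivation:
s_0={r}: (s U q)=False s=False q=False
s_1={p,q,r}: (s U q)=True s=False q=True
s_2={p,q,s}: (s U q)=True s=True q=True
s_3={p,s}: (s U q)=True s=True q=False
s_4={p,q,r}: (s U q)=True s=False q=True
s_5={p,r,s}: (s U q)=True s=True q=False
s_6={s}: (s U q)=True s=True q=False
s_7={q,r}: (s U q)=True s=False q=True
G((s U q)) holds globally = False
First violation at position 0.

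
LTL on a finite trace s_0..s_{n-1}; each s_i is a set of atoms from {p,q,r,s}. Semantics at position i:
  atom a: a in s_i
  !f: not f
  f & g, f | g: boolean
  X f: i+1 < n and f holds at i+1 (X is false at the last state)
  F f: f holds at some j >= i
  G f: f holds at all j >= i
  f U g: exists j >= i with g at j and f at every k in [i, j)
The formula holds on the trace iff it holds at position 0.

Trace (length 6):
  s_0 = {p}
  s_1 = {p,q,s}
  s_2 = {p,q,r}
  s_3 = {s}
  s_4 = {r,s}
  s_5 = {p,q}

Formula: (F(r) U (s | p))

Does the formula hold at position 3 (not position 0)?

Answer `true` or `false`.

s_0={p}: (F(r) U (s | p))=True F(r)=True r=False (s | p)=True s=False p=True
s_1={p,q,s}: (F(r) U (s | p))=True F(r)=True r=False (s | p)=True s=True p=True
s_2={p,q,r}: (F(r) U (s | p))=True F(r)=True r=True (s | p)=True s=False p=True
s_3={s}: (F(r) U (s | p))=True F(r)=True r=False (s | p)=True s=True p=False
s_4={r,s}: (F(r) U (s | p))=True F(r)=True r=True (s | p)=True s=True p=False
s_5={p,q}: (F(r) U (s | p))=True F(r)=False r=False (s | p)=True s=False p=True
Evaluating at position 3: result = True

Answer: true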